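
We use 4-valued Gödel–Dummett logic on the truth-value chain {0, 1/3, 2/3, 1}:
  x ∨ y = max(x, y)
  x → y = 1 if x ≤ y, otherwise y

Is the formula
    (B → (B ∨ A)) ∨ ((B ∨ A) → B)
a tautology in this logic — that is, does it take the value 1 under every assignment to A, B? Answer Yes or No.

A = 0, B = 0 ↦ 1
A = 0, B = 1/3 ↦ 1
A = 0, B = 2/3 ↦ 1
A = 0, B = 1 ↦ 1
A = 1/3, B = 0 ↦ 1
A = 1/3, B = 1/3 ↦ 1
A = 1/3, B = 2/3 ↦ 1
A = 1/3, B = 1 ↦ 1
A = 2/3, B = 0 ↦ 1
A = 2/3, B = 1/3 ↦ 1
A = 2/3, B = 2/3 ↦ 1
A = 2/3, B = 1 ↦ 1
A = 1, B = 0 ↦ 1
A = 1, B = 1/3 ↦ 1
A = 1, B = 2/3 ↦ 1
A = 1, B = 1 ↦ 1
Every assignment gives a value ≥ 1.

Yes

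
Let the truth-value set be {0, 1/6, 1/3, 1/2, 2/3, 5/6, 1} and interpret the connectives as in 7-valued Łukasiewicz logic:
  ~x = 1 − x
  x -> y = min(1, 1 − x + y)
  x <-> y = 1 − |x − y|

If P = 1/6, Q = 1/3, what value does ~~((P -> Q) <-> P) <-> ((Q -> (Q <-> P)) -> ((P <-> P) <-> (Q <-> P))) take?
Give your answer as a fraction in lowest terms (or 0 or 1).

1/3

P -> Q = 1/6 -> 1/3 = 1
(P -> Q) <-> P = 1 <-> 1/6 = 1/6
~((P -> Q) <-> P) = ~1/6 = 5/6
~~((P -> Q) <-> P) = ~5/6 = 1/6
Q <-> P = 1/3 <-> 1/6 = 5/6
Q -> (Q <-> P) = 1/3 -> 5/6 = 1
P <-> P = 1/6 <-> 1/6 = 1
Q <-> P = 1/3 <-> 1/6 = 5/6
(P <-> P) <-> (Q <-> P) = 1 <-> 5/6 = 5/6
(Q -> (Q <-> P)) -> ((P <-> P) <-> (Q <-> P)) = 1 -> 5/6 = 5/6
~~((P -> Q) <-> P) <-> ((Q -> (Q <-> P)) -> ((P <-> P) <-> (Q <-> P))) = 1/6 <-> 5/6 = 1/3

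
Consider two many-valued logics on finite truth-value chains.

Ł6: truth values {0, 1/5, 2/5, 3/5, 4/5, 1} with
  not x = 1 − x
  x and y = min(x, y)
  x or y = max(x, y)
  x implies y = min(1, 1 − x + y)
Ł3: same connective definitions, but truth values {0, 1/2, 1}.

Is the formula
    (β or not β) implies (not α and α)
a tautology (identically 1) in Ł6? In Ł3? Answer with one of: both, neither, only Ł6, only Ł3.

In Ł6: at α = 0, β = 0 the value is 0 — not a tautology.
In Ł3: at α = 0, β = 0 the value is 0 — not a tautology.

neither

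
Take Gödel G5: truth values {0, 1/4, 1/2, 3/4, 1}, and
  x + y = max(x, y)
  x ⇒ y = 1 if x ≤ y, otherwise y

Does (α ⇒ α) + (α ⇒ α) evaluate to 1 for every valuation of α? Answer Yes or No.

Yes

α = 0 ↦ 1
α = 1/4 ↦ 1
α = 1/2 ↦ 1
α = 3/4 ↦ 1
α = 1 ↦ 1
Every assignment gives a value ≥ 1.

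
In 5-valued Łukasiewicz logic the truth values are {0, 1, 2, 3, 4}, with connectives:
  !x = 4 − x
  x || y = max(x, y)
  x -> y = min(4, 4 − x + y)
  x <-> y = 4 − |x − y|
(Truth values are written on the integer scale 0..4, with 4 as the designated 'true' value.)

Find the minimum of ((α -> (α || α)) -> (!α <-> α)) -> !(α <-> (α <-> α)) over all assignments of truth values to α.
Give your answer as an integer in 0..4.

Take α = 2:
α || α = 2 || 2 = 2
α -> (α || α) = 2 -> 2 = 4
!α = !2 = 2
!α <-> α = 2 <-> 2 = 4
(α -> (α || α)) -> (!α <-> α) = 4 -> 4 = 4
α <-> α = 2 <-> 2 = 4
α <-> (α <-> α) = 2 <-> 4 = 2
!(α <-> (α <-> α)) = !2 = 2
((α -> (α || α)) -> (!α <-> α)) -> !(α <-> (α <-> α)) = 4 -> 2 = 2
No assignment yields a value below 2, so this is the minimum.

2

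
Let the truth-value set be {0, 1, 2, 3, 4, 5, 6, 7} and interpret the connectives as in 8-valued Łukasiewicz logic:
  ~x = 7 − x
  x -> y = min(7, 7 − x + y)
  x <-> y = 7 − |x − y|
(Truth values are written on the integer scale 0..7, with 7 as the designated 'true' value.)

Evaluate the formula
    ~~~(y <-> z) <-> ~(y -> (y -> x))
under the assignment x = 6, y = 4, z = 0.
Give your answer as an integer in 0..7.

3

y <-> z = 4 <-> 0 = 3
~(y <-> z) = ~3 = 4
~~(y <-> z) = ~4 = 3
~~~(y <-> z) = ~3 = 4
y -> x = 4 -> 6 = 7
y -> (y -> x) = 4 -> 7 = 7
~(y -> (y -> x)) = ~7 = 0
~~~(y <-> z) <-> ~(y -> (y -> x)) = 4 <-> 0 = 3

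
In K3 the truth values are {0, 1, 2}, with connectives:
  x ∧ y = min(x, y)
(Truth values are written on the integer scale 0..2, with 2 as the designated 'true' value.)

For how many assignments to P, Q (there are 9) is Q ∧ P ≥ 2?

1

P = 0, Q = 0 ↦ 0  <
P = 0, Q = 1 ↦ 0  <
P = 0, Q = 2 ↦ 0  <
P = 1, Q = 0 ↦ 0  <
P = 1, Q = 1 ↦ 1  <
P = 1, Q = 2 ↦ 1  <
P = 2, Q = 0 ↦ 0  <
P = 2, Q = 1 ↦ 1  <
P = 2, Q = 2 ↦ 2  ≥
So 1 of the 9 assignments meets the threshold.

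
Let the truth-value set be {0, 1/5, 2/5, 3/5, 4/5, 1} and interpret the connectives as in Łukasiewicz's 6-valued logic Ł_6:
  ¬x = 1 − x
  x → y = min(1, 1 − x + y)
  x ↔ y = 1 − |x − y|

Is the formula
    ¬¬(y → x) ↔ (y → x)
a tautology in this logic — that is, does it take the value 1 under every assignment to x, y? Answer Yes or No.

At x = 4/5, y = 3/5, for instance:
y → x = 3/5 → 4/5 = 1
¬(y → x) = ¬1 = 0
¬¬(y → x) = ¬0 = 1
¬¬(y → x) ↔ (y → x) = 1 ↔ 1 = 1
and checking the remaining 35 assignments likewise gives ≥ 1 in every case.

Yes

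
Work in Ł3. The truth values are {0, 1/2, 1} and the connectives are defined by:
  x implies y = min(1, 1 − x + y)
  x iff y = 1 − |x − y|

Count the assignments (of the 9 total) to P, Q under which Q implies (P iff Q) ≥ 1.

7

P = 0, Q = 0 ↦ 1  ≥
P = 0, Q = 1/2 ↦ 1  ≥
P = 0, Q = 1 ↦ 0  <
P = 1/2, Q = 0 ↦ 1  ≥
P = 1/2, Q = 1/2 ↦ 1  ≥
P = 1/2, Q = 1 ↦ 1/2  <
P = 1, Q = 0 ↦ 1  ≥
P = 1, Q = 1/2 ↦ 1  ≥
P = 1, Q = 1 ↦ 1  ≥
So 7 of the 9 assignments meet the threshold.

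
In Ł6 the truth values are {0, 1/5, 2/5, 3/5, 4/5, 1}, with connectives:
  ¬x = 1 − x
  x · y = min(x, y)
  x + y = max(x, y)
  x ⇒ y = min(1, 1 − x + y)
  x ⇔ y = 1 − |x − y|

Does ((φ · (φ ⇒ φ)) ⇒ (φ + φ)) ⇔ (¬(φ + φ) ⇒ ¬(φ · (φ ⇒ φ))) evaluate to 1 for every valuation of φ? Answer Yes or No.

Yes

φ = 0 ↦ 1
φ = 1/5 ↦ 1
φ = 2/5 ↦ 1
φ = 3/5 ↦ 1
φ = 4/5 ↦ 1
φ = 1 ↦ 1
Every assignment gives a value ≥ 1.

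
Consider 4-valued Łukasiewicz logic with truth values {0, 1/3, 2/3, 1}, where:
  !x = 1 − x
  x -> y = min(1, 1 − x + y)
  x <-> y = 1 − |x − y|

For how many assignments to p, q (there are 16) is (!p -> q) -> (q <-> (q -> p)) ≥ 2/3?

p = 0, q = 0 ↦ 1  ≥
p = 0, q = 1/3 ↦ 1  ≥
p = 0, q = 2/3 ↦ 1  ≥
p = 0, q = 1 ↦ 0  <
p = 1/3, q = 0 ↦ 2/3  ≥
p = 1/3, q = 1/3 ↦ 2/3  ≥
p = 1/3, q = 2/3 ↦ 1  ≥
p = 1/3, q = 1 ↦ 1/3  <
p = 2/3, q = 0 ↦ 1/3  <
p = 2/3, q = 1/3 ↦ 1/3  <
p = 2/3, q = 2/3 ↦ 2/3  ≥
p = 2/3, q = 1 ↦ 2/3  ≥
p = 1, q = 0 ↦ 0  <
p = 1, q = 1/3 ↦ 1/3  <
p = 1, q = 2/3 ↦ 2/3  ≥
p = 1, q = 1 ↦ 1  ≥
So 10 of the 16 assignments meet the threshold.

10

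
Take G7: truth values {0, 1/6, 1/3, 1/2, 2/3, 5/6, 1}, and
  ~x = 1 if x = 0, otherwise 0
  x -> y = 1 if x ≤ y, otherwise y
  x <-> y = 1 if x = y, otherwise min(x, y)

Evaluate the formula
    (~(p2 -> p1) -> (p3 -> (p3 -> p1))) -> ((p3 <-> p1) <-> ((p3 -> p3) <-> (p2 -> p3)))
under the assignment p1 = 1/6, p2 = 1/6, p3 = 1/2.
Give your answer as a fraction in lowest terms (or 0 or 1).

1/6

p2 -> p1 = 1/6 -> 1/6 = 1
~(p2 -> p1) = ~1 = 0
p3 -> p1 = 1/2 -> 1/6 = 1/6
p3 -> (p3 -> p1) = 1/2 -> 1/6 = 1/6
~(p2 -> p1) -> (p3 -> (p3 -> p1)) = 0 -> 1/6 = 1
p3 <-> p1 = 1/2 <-> 1/6 = 1/6
p3 -> p3 = 1/2 -> 1/2 = 1
p2 -> p3 = 1/6 -> 1/2 = 1
(p3 -> p3) <-> (p2 -> p3) = 1 <-> 1 = 1
(p3 <-> p1) <-> ((p3 -> p3) <-> (p2 -> p3)) = 1/6 <-> 1 = 1/6
(~(p2 -> p1) -> (p3 -> (p3 -> p1))) -> ((p3 <-> p1) <-> ((p3 -> p3) <-> (p2 -> p3))) = 1 -> 1/6 = 1/6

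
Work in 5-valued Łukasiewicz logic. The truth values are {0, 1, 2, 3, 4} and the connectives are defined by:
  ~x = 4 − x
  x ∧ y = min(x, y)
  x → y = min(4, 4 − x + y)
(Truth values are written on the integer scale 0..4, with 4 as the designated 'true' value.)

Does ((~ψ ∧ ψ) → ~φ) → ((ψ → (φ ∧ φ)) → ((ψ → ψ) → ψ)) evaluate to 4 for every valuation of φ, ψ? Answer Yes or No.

No

Counterexample: take φ = 0, ψ = 0.
~ψ = ~0 = 4
~ψ ∧ ψ = 4 ∧ 0 = 0
~φ = ~0 = 4
(~ψ ∧ ψ) → ~φ = 0 → 4 = 4
φ ∧ φ = 0 ∧ 0 = 0
ψ → (φ ∧ φ) = 0 → 0 = 4
ψ → ψ = 0 → 0 = 4
(ψ → ψ) → ψ = 4 → 0 = 0
(ψ → (φ ∧ φ)) → ((ψ → ψ) → ψ) = 4 → 0 = 0
((~ψ ∧ ψ) → ~φ) → ((ψ → (φ ∧ φ)) → ((ψ → ψ) → ψ)) = 4 → 0 = 0
This gives 0 ≠ 4.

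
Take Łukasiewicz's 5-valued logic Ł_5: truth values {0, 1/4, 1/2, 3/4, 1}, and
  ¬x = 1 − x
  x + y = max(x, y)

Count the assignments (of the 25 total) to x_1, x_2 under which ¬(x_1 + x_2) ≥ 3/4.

value 1: 1 assignment (counts)
value 3/4: 3 assignments (counts)
value 1/2: 5 assignments
value 1/4: 7 assignments
value 0: 9 assignments
So 4 of the 25 assignments meet the threshold.

4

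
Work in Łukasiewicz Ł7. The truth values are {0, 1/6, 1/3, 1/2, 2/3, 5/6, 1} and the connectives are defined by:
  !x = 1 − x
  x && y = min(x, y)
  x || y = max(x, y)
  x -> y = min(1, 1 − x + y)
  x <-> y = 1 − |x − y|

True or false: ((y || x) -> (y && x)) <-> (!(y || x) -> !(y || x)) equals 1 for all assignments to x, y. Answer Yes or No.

Counterexample: take x = 0, y = 1/6.
y || x = 1/6 || 0 = 1/6
y && x = 1/6 && 0 = 0
(y || x) -> (y && x) = 1/6 -> 0 = 5/6
y || x = 1/6 || 0 = 1/6
!(y || x) = !1/6 = 5/6
y || x = 1/6 || 0 = 1/6
!(y || x) = !1/6 = 5/6
!(y || x) -> !(y || x) = 5/6 -> 5/6 = 1
((y || x) -> (y && x)) <-> (!(y || x) -> !(y || x)) = 5/6 <-> 1 = 5/6
This gives 5/6 ≠ 1.

No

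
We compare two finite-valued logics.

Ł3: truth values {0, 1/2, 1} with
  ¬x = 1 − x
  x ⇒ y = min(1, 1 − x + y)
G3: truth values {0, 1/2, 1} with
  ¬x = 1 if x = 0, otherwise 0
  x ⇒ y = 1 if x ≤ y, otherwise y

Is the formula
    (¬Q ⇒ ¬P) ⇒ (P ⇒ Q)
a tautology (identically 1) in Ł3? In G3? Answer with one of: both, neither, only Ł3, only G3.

only Ł3

In Ł3: every assignment gives 1 — tautology.
In G3: at P = 1, Q = 1/2 the value is 1/2 — not a tautology.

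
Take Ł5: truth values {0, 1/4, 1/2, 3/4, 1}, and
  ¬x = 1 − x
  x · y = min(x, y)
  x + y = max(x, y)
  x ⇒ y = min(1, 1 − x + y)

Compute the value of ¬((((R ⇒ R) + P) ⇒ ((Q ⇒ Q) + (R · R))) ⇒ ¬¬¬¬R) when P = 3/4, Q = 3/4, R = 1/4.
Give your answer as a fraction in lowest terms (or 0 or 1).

3/4

R ⇒ R = 1/4 ⇒ 1/4 = 1
(R ⇒ R) + P = 1 + 3/4 = 1
Q ⇒ Q = 3/4 ⇒ 3/4 = 1
R · R = 1/4 · 1/4 = 1/4
(Q ⇒ Q) + (R · R) = 1 + 1/4 = 1
((R ⇒ R) + P) ⇒ ((Q ⇒ Q) + (R · R)) = 1 ⇒ 1 = 1
¬R = ¬1/4 = 3/4
¬¬R = ¬3/4 = 1/4
¬¬¬R = ¬1/4 = 3/4
¬¬¬¬R = ¬3/4 = 1/4
(((R ⇒ R) + P) ⇒ ((Q ⇒ Q) + (R · R))) ⇒ ¬¬¬¬R = 1 ⇒ 1/4 = 1/4
¬((((R ⇒ R) + P) ⇒ ((Q ⇒ Q) + (R · R))) ⇒ ¬¬¬¬R) = ¬1/4 = 3/4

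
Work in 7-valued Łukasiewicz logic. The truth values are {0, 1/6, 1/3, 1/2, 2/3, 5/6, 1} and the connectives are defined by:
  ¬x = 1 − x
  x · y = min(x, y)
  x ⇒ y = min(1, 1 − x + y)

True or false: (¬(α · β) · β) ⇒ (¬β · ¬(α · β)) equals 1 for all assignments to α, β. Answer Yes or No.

No

Counterexample: take α = 0, β = 2/3.
α · β = 0 · 2/3 = 0
¬(α · β) = ¬0 = 1
¬(α · β) · β = 1 · 2/3 = 2/3
¬β = ¬2/3 = 1/3
α · β = 0 · 2/3 = 0
¬(α · β) = ¬0 = 1
¬β · ¬(α · β) = 1/3 · 1 = 1/3
(¬(α · β) · β) ⇒ (¬β · ¬(α · β)) = 2/3 ⇒ 1/3 = 2/3
This gives 2/3 ≠ 1.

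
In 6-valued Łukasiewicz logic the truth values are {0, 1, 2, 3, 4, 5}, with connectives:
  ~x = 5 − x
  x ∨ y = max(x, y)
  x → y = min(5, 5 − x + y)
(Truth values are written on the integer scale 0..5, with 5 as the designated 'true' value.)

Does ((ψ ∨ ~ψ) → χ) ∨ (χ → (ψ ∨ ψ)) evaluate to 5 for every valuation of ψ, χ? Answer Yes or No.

Counterexample: take ψ = 0, χ = 1.
~ψ = ~0 = 5
ψ ∨ ~ψ = 0 ∨ 5 = 5
(ψ ∨ ~ψ) → χ = 5 → 1 = 1
ψ ∨ ψ = 0 ∨ 0 = 0
χ → (ψ ∨ ψ) = 1 → 0 = 4
((ψ ∨ ~ψ) → χ) ∨ (χ → (ψ ∨ ψ)) = 1 ∨ 4 = 4
This gives 4 ≠ 5.

No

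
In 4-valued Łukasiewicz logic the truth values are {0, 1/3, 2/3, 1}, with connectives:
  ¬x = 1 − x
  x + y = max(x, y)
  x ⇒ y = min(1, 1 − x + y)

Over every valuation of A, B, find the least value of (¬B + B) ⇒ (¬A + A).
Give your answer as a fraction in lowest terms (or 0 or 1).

2/3

Take A = 1/3, B = 0:
¬B = ¬0 = 1
¬B + B = 1 + 0 = 1
¬A = ¬1/3 = 2/3
¬A + A = 2/3 + 1/3 = 2/3
(¬B + B) ⇒ (¬A + A) = 1 ⇒ 2/3 = 2/3
No assignment yields a value below 2/3, so this is the minimum.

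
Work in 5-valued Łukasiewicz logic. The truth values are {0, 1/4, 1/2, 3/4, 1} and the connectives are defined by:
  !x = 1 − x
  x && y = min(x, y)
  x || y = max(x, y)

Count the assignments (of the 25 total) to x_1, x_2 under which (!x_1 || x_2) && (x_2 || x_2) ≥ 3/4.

10

value 1: 5 assignments (counts)
value 3/4: 5 assignments (counts)
value 1/2: 5 assignments
value 1/4: 5 assignments
value 0: 5 assignments
So 10 of the 25 assignments meet the threshold.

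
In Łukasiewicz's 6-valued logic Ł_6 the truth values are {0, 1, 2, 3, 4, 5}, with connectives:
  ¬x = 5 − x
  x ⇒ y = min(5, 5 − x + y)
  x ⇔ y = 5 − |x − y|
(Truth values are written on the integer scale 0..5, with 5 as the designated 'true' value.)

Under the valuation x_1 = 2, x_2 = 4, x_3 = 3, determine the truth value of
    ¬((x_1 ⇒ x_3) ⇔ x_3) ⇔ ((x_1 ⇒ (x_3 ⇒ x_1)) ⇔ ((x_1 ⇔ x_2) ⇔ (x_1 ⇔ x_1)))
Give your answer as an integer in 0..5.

x_1 ⇒ x_3 = 2 ⇒ 3 = 5
(x_1 ⇒ x_3) ⇔ x_3 = 5 ⇔ 3 = 3
¬((x_1 ⇒ x_3) ⇔ x_3) = ¬3 = 2
x_3 ⇒ x_1 = 3 ⇒ 2 = 4
x_1 ⇒ (x_3 ⇒ x_1) = 2 ⇒ 4 = 5
x_1 ⇔ x_2 = 2 ⇔ 4 = 3
x_1 ⇔ x_1 = 2 ⇔ 2 = 5
(x_1 ⇔ x_2) ⇔ (x_1 ⇔ x_1) = 3 ⇔ 5 = 3
(x_1 ⇒ (x_3 ⇒ x_1)) ⇔ ((x_1 ⇔ x_2) ⇔ (x_1 ⇔ x_1)) = 5 ⇔ 3 = 3
¬((x_1 ⇒ x_3) ⇔ x_3) ⇔ ((x_1 ⇒ (x_3 ⇒ x_1)) ⇔ ((x_1 ⇔ x_2) ⇔ (x_1 ⇔ x_1))) = 2 ⇔ 3 = 4

4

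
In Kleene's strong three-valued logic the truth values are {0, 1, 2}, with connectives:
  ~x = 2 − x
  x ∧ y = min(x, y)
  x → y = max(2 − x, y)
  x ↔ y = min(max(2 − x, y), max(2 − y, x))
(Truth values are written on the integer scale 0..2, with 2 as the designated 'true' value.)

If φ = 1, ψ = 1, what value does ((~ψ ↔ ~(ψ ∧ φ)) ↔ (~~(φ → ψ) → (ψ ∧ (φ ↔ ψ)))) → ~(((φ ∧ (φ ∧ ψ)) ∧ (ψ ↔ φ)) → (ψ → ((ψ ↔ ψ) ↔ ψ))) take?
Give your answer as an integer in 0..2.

~ψ = ~1 = 1
ψ ∧ φ = 1 ∧ 1 = 1
~(ψ ∧ φ) = ~1 = 1
~ψ ↔ ~(ψ ∧ φ) = 1 ↔ 1 = 1
φ → ψ = 1 → 1 = 1
~(φ → ψ) = ~1 = 1
~~(φ → ψ) = ~1 = 1
φ ↔ ψ = 1 ↔ 1 = 1
ψ ∧ (φ ↔ ψ) = 1 ∧ 1 = 1
~~(φ → ψ) → (ψ ∧ (φ ↔ ψ)) = 1 → 1 = 1
(~ψ ↔ ~(ψ ∧ φ)) ↔ (~~(φ → ψ) → (ψ ∧ (φ ↔ ψ))) = 1 ↔ 1 = 1
φ ∧ ψ = 1 ∧ 1 = 1
φ ∧ (φ ∧ ψ) = 1 ∧ 1 = 1
ψ ↔ φ = 1 ↔ 1 = 1
(φ ∧ (φ ∧ ψ)) ∧ (ψ ↔ φ) = 1 ∧ 1 = 1
ψ ↔ ψ = 1 ↔ 1 = 1
(ψ ↔ ψ) ↔ ψ = 1 ↔ 1 = 1
ψ → ((ψ ↔ ψ) ↔ ψ) = 1 → 1 = 1
((φ ∧ (φ ∧ ψ)) ∧ (ψ ↔ φ)) → (ψ → ((ψ ↔ ψ) ↔ ψ)) = 1 → 1 = 1
~(((φ ∧ (φ ∧ ψ)) ∧ (ψ ↔ φ)) → (ψ → ((ψ ↔ ψ) ↔ ψ))) = ~1 = 1
((~ψ ↔ ~(ψ ∧ φ)) ↔ (~~(φ → ψ) → (ψ ∧ (φ ↔ ψ)))) → ~(((φ ∧ (φ ∧ ψ)) ∧ (ψ ↔ φ)) → (ψ → ((ψ ↔ ψ) ↔ ψ))) = 1 → 1 = 1

1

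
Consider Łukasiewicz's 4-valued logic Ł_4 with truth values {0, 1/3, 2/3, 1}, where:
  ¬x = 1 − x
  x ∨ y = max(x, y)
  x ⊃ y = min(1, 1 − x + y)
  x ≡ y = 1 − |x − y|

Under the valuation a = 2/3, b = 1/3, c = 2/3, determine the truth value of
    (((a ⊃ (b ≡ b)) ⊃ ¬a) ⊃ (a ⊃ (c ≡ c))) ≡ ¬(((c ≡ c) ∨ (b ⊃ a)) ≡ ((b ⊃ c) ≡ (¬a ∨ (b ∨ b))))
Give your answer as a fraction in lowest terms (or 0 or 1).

b ≡ b = 1/3 ≡ 1/3 = 1
a ⊃ (b ≡ b) = 2/3 ⊃ 1 = 1
¬a = ¬2/3 = 1/3
(a ⊃ (b ≡ b)) ⊃ ¬a = 1 ⊃ 1/3 = 1/3
c ≡ c = 2/3 ≡ 2/3 = 1
a ⊃ (c ≡ c) = 2/3 ⊃ 1 = 1
((a ⊃ (b ≡ b)) ⊃ ¬a) ⊃ (a ⊃ (c ≡ c)) = 1/3 ⊃ 1 = 1
c ≡ c = 2/3 ≡ 2/3 = 1
b ⊃ a = 1/3 ⊃ 2/3 = 1
(c ≡ c) ∨ (b ⊃ a) = 1 ∨ 1 = 1
b ⊃ c = 1/3 ⊃ 2/3 = 1
¬a = ¬2/3 = 1/3
b ∨ b = 1/3 ∨ 1/3 = 1/3
¬a ∨ (b ∨ b) = 1/3 ∨ 1/3 = 1/3
(b ⊃ c) ≡ (¬a ∨ (b ∨ b)) = 1 ≡ 1/3 = 1/3
((c ≡ c) ∨ (b ⊃ a)) ≡ ((b ⊃ c) ≡ (¬a ∨ (b ∨ b))) = 1 ≡ 1/3 = 1/3
¬(((c ≡ c) ∨ (b ⊃ a)) ≡ ((b ⊃ c) ≡ (¬a ∨ (b ∨ b)))) = ¬1/3 = 2/3
(((a ⊃ (b ≡ b)) ⊃ ¬a) ⊃ (a ⊃ (c ≡ c))) ≡ ¬(((c ≡ c) ∨ (b ⊃ a)) ≡ ((b ⊃ c) ≡ (¬a ∨ (b ∨ b)))) = 1 ≡ 2/3 = 2/3

2/3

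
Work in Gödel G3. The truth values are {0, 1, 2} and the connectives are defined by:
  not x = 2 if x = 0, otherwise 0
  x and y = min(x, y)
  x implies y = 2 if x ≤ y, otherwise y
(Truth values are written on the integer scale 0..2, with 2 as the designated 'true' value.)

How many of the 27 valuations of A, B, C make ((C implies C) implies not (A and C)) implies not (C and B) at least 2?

value 2: 23 assignments (counts)
value 0: 4 assignments
So 23 of the 27 assignments meet the threshold.

23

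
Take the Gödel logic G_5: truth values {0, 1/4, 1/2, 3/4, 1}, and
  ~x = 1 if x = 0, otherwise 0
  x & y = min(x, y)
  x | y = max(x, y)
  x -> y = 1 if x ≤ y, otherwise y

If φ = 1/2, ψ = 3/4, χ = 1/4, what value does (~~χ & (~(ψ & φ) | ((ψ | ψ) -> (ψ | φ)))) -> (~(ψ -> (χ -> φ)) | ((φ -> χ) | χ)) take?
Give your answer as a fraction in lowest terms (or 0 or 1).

1/4

~χ = ~1/4 = 0
~~χ = ~0 = 1
ψ & φ = 3/4 & 1/2 = 1/2
~(ψ & φ) = ~1/2 = 0
ψ | ψ = 3/4 | 3/4 = 3/4
ψ | φ = 3/4 | 1/2 = 3/4
(ψ | ψ) -> (ψ | φ) = 3/4 -> 3/4 = 1
~(ψ & φ) | ((ψ | ψ) -> (ψ | φ)) = 0 | 1 = 1
~~χ & (~(ψ & φ) | ((ψ | ψ) -> (ψ | φ))) = 1 & 1 = 1
χ -> φ = 1/4 -> 1/2 = 1
ψ -> (χ -> φ) = 3/4 -> 1 = 1
~(ψ -> (χ -> φ)) = ~1 = 0
φ -> χ = 1/2 -> 1/4 = 1/4
(φ -> χ) | χ = 1/4 | 1/4 = 1/4
~(ψ -> (χ -> φ)) | ((φ -> χ) | χ) = 0 | 1/4 = 1/4
(~~χ & (~(ψ & φ) | ((ψ | ψ) -> (ψ | φ)))) -> (~(ψ -> (χ -> φ)) | ((φ -> χ) | χ)) = 1 -> 1/4 = 1/4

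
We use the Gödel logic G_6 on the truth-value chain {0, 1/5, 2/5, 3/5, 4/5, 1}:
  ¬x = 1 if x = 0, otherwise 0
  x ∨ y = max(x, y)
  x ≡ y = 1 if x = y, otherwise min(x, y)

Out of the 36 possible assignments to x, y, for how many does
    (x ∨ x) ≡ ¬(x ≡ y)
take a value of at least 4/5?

3

value 1: 2 assignments (counts)
value 4/5: 1 assignment (counts)
value 3/5: 1 assignment
value 2/5: 1 assignment
value 1/5: 1 assignment
value 0: 30 assignments
So 3 of the 36 assignments meet the threshold.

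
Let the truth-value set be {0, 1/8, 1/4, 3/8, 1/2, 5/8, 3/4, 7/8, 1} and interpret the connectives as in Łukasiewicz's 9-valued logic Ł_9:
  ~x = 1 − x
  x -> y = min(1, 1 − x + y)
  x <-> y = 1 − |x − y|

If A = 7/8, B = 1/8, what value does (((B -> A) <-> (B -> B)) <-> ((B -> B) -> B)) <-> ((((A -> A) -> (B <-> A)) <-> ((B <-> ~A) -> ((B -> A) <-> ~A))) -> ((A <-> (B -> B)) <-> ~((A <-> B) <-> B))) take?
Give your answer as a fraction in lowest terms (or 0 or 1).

3/4

B -> A = 1/8 -> 7/8 = 1
B -> B = 1/8 -> 1/8 = 1
(B -> A) <-> (B -> B) = 1 <-> 1 = 1
B -> B = 1/8 -> 1/8 = 1
(B -> B) -> B = 1 -> 1/8 = 1/8
((B -> A) <-> (B -> B)) <-> ((B -> B) -> B) = 1 <-> 1/8 = 1/8
A -> A = 7/8 -> 7/8 = 1
B <-> A = 1/8 <-> 7/8 = 1/4
(A -> A) -> (B <-> A) = 1 -> 1/4 = 1/4
~A = ~7/8 = 1/8
B <-> ~A = 1/8 <-> 1/8 = 1
B -> A = 1/8 -> 7/8 = 1
~A = ~7/8 = 1/8
(B -> A) <-> ~A = 1 <-> 1/8 = 1/8
(B <-> ~A) -> ((B -> A) <-> ~A) = 1 -> 1/8 = 1/8
((A -> A) -> (B <-> A)) <-> ((B <-> ~A) -> ((B -> A) <-> ~A)) = 1/4 <-> 1/8 = 7/8
B -> B = 1/8 -> 1/8 = 1
A <-> (B -> B) = 7/8 <-> 1 = 7/8
A <-> B = 7/8 <-> 1/8 = 1/4
(A <-> B) <-> B = 1/4 <-> 1/8 = 7/8
~((A <-> B) <-> B) = ~7/8 = 1/8
(A <-> (B -> B)) <-> ~((A <-> B) <-> B) = 7/8 <-> 1/8 = 1/4
(((A -> A) -> (B <-> A)) <-> ((B <-> ~A) -> ((B -> A) <-> ~A))) -> ((A <-> (B -> B)) <-> ~((A <-> B) <-> B)) = 7/8 -> 1/4 = 3/8
(((B -> A) <-> (B -> B)) <-> ((B -> B) -> B)) <-> ((((A -> A) -> (B <-> A)) <-> ((B <-> ~A) -> ((B -> A) <-> ~A))) -> ((A <-> (B -> B)) <-> ~((A <-> B) <-> B))) = 1/8 <-> 3/8 = 3/4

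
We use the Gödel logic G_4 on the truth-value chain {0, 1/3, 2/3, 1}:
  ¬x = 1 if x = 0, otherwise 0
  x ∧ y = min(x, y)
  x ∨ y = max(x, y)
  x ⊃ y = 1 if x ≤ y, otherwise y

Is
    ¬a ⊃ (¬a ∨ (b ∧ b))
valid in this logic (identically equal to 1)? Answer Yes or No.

Yes

a = 0, b = 0 ↦ 1
a = 0, b = 1/3 ↦ 1
a = 0, b = 2/3 ↦ 1
a = 0, b = 1 ↦ 1
a = 1/3, b = 0 ↦ 1
a = 1/3, b = 1/3 ↦ 1
a = 1/3, b = 2/3 ↦ 1
a = 1/3, b = 1 ↦ 1
a = 2/3, b = 0 ↦ 1
a = 2/3, b = 1/3 ↦ 1
a = 2/3, b = 2/3 ↦ 1
a = 2/3, b = 1 ↦ 1
a = 1, b = 0 ↦ 1
a = 1, b = 1/3 ↦ 1
a = 1, b = 2/3 ↦ 1
a = 1, b = 1 ↦ 1
Every assignment gives a value ≥ 1.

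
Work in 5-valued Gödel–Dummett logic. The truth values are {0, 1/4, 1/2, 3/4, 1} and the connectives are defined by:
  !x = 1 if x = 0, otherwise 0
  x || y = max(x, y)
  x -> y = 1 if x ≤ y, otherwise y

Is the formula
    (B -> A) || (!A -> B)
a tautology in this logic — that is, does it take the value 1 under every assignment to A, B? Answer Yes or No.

No

Counterexample: take A = 0, B = 1/4.
B -> A = 1/4 -> 0 = 0
!A = !0 = 1
!A -> B = 1 -> 1/4 = 1/4
(B -> A) || (!A -> B) = 0 || 1/4 = 1/4
This gives 1/4 ≠ 1.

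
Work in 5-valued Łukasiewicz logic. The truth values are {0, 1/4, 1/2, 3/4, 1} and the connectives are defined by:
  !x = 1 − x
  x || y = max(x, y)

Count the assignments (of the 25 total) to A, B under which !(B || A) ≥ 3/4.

4

value 1: 1 assignment (counts)
value 3/4: 3 assignments (counts)
value 1/2: 5 assignments
value 1/4: 7 assignments
value 0: 9 assignments
So 4 of the 25 assignments meet the threshold.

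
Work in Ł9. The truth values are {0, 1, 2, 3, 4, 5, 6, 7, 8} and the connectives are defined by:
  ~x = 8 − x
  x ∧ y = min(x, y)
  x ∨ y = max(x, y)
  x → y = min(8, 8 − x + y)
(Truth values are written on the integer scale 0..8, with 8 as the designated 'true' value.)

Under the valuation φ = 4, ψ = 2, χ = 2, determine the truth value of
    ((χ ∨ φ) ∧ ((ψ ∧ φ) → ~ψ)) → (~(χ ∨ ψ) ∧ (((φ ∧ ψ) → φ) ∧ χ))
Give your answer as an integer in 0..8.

χ ∨ φ = 2 ∨ 4 = 4
ψ ∧ φ = 2 ∧ 4 = 2
~ψ = ~2 = 6
(ψ ∧ φ) → ~ψ = 2 → 6 = 8
(χ ∨ φ) ∧ ((ψ ∧ φ) → ~ψ) = 4 ∧ 8 = 4
χ ∨ ψ = 2 ∨ 2 = 2
~(χ ∨ ψ) = ~2 = 6
φ ∧ ψ = 4 ∧ 2 = 2
(φ ∧ ψ) → φ = 2 → 4 = 8
((φ ∧ ψ) → φ) ∧ χ = 8 ∧ 2 = 2
~(χ ∨ ψ) ∧ (((φ ∧ ψ) → φ) ∧ χ) = 6 ∧ 2 = 2
((χ ∨ φ) ∧ ((ψ ∧ φ) → ~ψ)) → (~(χ ∨ ψ) ∧ (((φ ∧ ψ) → φ) ∧ χ)) = 4 → 2 = 6

6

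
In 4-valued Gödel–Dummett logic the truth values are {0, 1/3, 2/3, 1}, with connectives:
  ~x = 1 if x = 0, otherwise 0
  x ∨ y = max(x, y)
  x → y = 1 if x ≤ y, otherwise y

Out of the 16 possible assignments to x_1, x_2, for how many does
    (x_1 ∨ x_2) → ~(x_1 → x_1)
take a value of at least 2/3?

1

x_1 = 0, x_2 = 0 ↦ 1  ≥
x_1 = 0, x_2 = 1/3 ↦ 0  <
x_1 = 0, x_2 = 2/3 ↦ 0  <
x_1 = 0, x_2 = 1 ↦ 0  <
x_1 = 1/3, x_2 = 0 ↦ 0  <
x_1 = 1/3, x_2 = 1/3 ↦ 0  <
x_1 = 1/3, x_2 = 2/3 ↦ 0  <
x_1 = 1/3, x_2 = 1 ↦ 0  <
x_1 = 2/3, x_2 = 0 ↦ 0  <
x_1 = 2/3, x_2 = 1/3 ↦ 0  <
x_1 = 2/3, x_2 = 2/3 ↦ 0  <
x_1 = 2/3, x_2 = 1 ↦ 0  <
x_1 = 1, x_2 = 0 ↦ 0  <
x_1 = 1, x_2 = 1/3 ↦ 0  <
x_1 = 1, x_2 = 2/3 ↦ 0  <
x_1 = 1, x_2 = 1 ↦ 0  <
So 1 of the 16 assignments meets the threshold.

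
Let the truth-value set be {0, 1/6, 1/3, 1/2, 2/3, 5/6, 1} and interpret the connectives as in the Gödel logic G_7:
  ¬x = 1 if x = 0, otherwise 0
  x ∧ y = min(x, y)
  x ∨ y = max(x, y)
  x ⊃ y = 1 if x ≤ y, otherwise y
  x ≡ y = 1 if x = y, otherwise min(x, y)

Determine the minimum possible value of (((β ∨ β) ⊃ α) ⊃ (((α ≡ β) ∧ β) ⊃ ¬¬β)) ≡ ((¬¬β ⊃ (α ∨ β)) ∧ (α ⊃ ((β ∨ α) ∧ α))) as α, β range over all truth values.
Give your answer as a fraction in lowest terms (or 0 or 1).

Take α = 0, β = 1/6:
β ∨ β = 1/6 ∨ 1/6 = 1/6
(β ∨ β) ⊃ α = 1/6 ⊃ 0 = 0
α ≡ β = 0 ≡ 1/6 = 0
(α ≡ β) ∧ β = 0 ∧ 1/6 = 0
¬β = ¬1/6 = 0
¬¬β = ¬0 = 1
((α ≡ β) ∧ β) ⊃ ¬¬β = 0 ⊃ 1 = 1
((β ∨ β) ⊃ α) ⊃ (((α ≡ β) ∧ β) ⊃ ¬¬β) = 0 ⊃ 1 = 1
¬β = ¬1/6 = 0
¬¬β = ¬0 = 1
α ∨ β = 0 ∨ 1/6 = 1/6
¬¬β ⊃ (α ∨ β) = 1 ⊃ 1/6 = 1/6
β ∨ α = 1/6 ∨ 0 = 1/6
(β ∨ α) ∧ α = 1/6 ∧ 0 = 0
α ⊃ ((β ∨ α) ∧ α) = 0 ⊃ 0 = 1
(¬¬β ⊃ (α ∨ β)) ∧ (α ⊃ ((β ∨ α) ∧ α)) = 1/6 ∧ 1 = 1/6
(((β ∨ β) ⊃ α) ⊃ (((α ≡ β) ∧ β) ⊃ ¬¬β)) ≡ ((¬¬β ⊃ (α ∨ β)) ∧ (α ⊃ ((β ∨ α) ∧ α))) = 1 ≡ 1/6 = 1/6
No assignment yields a value below 1/6, so this is the minimum.

1/6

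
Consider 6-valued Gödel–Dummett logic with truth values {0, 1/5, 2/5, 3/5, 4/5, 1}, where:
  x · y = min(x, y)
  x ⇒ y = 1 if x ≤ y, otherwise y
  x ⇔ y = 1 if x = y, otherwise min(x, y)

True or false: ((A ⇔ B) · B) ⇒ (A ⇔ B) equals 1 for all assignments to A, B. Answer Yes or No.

Yes

At A = 1/5, B = 0, for instance:
A ⇔ B = 1/5 ⇔ 0 = 0
(A ⇔ B) · B = 0 · 0 = 0
((A ⇔ B) · B) ⇒ (A ⇔ B) = 0 ⇒ 0 = 1
and checking the remaining 35 assignments likewise gives ≥ 1 in every case.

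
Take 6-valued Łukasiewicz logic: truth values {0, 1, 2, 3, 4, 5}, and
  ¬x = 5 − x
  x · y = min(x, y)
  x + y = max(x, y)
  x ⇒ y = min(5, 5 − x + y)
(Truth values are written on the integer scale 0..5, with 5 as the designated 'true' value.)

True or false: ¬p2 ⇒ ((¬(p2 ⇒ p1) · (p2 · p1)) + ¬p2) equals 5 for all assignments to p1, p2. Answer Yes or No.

Yes

At p1 = 1, p2 = 2, for instance:
¬p2 = ¬2 = 3
p2 ⇒ p1 = 2 ⇒ 1 = 4
¬(p2 ⇒ p1) = ¬4 = 1
p2 · p1 = 2 · 1 = 1
¬(p2 ⇒ p1) · (p2 · p1) = 1 · 1 = 1
(¬(p2 ⇒ p1) · (p2 · p1)) + ¬p2 = 1 + 3 = 3
¬p2 ⇒ ((¬(p2 ⇒ p1) · (p2 · p1)) + ¬p2) = 3 ⇒ 3 = 5
and checking the remaining 35 assignments likewise gives ≥ 5 in every case.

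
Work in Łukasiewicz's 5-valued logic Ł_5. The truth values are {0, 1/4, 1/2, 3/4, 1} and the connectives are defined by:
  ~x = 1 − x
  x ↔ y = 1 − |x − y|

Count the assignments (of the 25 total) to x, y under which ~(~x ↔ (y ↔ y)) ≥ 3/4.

10

value 1: 5 assignments (counts)
value 3/4: 5 assignments (counts)
value 1/2: 5 assignments
value 1/4: 5 assignments
value 0: 5 assignments
So 10 of the 25 assignments meet the threshold.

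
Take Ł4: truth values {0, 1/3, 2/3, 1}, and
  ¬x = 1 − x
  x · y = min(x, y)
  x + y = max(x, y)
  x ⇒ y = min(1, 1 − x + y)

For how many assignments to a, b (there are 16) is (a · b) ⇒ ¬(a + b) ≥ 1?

a = 0, b = 0 ↦ 1  ≥
a = 0, b = 1/3 ↦ 1  ≥
a = 0, b = 2/3 ↦ 1  ≥
a = 0, b = 1 ↦ 1  ≥
a = 1/3, b = 0 ↦ 1  ≥
a = 1/3, b = 1/3 ↦ 1  ≥
a = 1/3, b = 2/3 ↦ 1  ≥
a = 1/3, b = 1 ↦ 2/3  <
a = 2/3, b = 0 ↦ 1  ≥
a = 2/3, b = 1/3 ↦ 1  ≥
a = 2/3, b = 2/3 ↦ 2/3  <
a = 2/3, b = 1 ↦ 1/3  <
a = 1, b = 0 ↦ 1  ≥
a = 1, b = 1/3 ↦ 2/3  <
a = 1, b = 2/3 ↦ 1/3  <
a = 1, b = 1 ↦ 0  <
So 10 of the 16 assignments meet the threshold.

10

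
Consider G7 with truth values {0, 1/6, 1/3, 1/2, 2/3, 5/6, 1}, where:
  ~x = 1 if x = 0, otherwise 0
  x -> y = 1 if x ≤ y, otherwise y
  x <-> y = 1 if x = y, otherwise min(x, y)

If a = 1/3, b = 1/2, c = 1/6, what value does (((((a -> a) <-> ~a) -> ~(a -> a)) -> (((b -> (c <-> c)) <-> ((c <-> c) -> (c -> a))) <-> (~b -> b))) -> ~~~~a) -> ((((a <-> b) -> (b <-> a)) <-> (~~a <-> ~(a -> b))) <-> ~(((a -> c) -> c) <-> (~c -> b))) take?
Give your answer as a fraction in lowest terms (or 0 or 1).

1

a -> a = 1/3 -> 1/3 = 1
~a = ~1/3 = 0
(a -> a) <-> ~a = 1 <-> 0 = 0
a -> a = 1/3 -> 1/3 = 1
~(a -> a) = ~1 = 0
((a -> a) <-> ~a) -> ~(a -> a) = 0 -> 0 = 1
c <-> c = 1/6 <-> 1/6 = 1
b -> (c <-> c) = 1/2 -> 1 = 1
c <-> c = 1/6 <-> 1/6 = 1
c -> a = 1/6 -> 1/3 = 1
(c <-> c) -> (c -> a) = 1 -> 1 = 1
(b -> (c <-> c)) <-> ((c <-> c) -> (c -> a)) = 1 <-> 1 = 1
~b = ~1/2 = 0
~b -> b = 0 -> 1/2 = 1
((b -> (c <-> c)) <-> ((c <-> c) -> (c -> a))) <-> (~b -> b) = 1 <-> 1 = 1
(((a -> a) <-> ~a) -> ~(a -> a)) -> (((b -> (c <-> c)) <-> ((c <-> c) -> (c -> a))) <-> (~b -> b)) = 1 -> 1 = 1
~a = ~1/3 = 0
~~a = ~0 = 1
~~~a = ~1 = 0
~~~~a = ~0 = 1
((((a -> a) <-> ~a) -> ~(a -> a)) -> (((b -> (c <-> c)) <-> ((c <-> c) -> (c -> a))) <-> (~b -> b))) -> ~~~~a = 1 -> 1 = 1
a <-> b = 1/3 <-> 1/2 = 1/3
b <-> a = 1/2 <-> 1/3 = 1/3
(a <-> b) -> (b <-> a) = 1/3 -> 1/3 = 1
~a = ~1/3 = 0
~~a = ~0 = 1
a -> b = 1/3 -> 1/2 = 1
~(a -> b) = ~1 = 0
~~a <-> ~(a -> b) = 1 <-> 0 = 0
((a <-> b) -> (b <-> a)) <-> (~~a <-> ~(a -> b)) = 1 <-> 0 = 0
a -> c = 1/3 -> 1/6 = 1/6
(a -> c) -> c = 1/6 -> 1/6 = 1
~c = ~1/6 = 0
~c -> b = 0 -> 1/2 = 1
((a -> c) -> c) <-> (~c -> b) = 1 <-> 1 = 1
~(((a -> c) -> c) <-> (~c -> b)) = ~1 = 0
(((a <-> b) -> (b <-> a)) <-> (~~a <-> ~(a -> b))) <-> ~(((a -> c) -> c) <-> (~c -> b)) = 0 <-> 0 = 1
(((((a -> a) <-> ~a) -> ~(a -> a)) -> (((b -> (c <-> c)) <-> ((c <-> c) -> (c -> a))) <-> (~b -> b))) -> ~~~~a) -> ((((a <-> b) -> (b <-> a)) <-> (~~a <-> ~(a -> b))) <-> ~(((a -> c) -> c) <-> (~c -> b))) = 1 -> 1 = 1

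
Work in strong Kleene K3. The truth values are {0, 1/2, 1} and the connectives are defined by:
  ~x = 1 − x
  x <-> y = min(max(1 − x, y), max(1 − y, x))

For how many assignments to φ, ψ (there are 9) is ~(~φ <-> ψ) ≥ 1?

φ = 0, ψ = 0 ↦ 1  ≥
φ = 0, ψ = 1/2 ↦ 1/2  <
φ = 0, ψ = 1 ↦ 0  <
φ = 1/2, ψ = 0 ↦ 1/2  <
φ = 1/2, ψ = 1/2 ↦ 1/2  <
φ = 1/2, ψ = 1 ↦ 1/2  <
φ = 1, ψ = 0 ↦ 0  <
φ = 1, ψ = 1/2 ↦ 1/2  <
φ = 1, ψ = 1 ↦ 1  ≥
So 2 of the 9 assignments meet the threshold.

2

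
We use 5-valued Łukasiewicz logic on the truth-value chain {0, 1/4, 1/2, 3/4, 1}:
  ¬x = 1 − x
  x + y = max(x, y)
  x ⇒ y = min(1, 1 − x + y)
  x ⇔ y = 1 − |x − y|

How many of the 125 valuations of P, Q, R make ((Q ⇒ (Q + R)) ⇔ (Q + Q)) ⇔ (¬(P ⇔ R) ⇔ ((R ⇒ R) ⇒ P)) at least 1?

value 1: 25 assignments (counts)
value 3/4: 41 assignments
value 1/2: 31 assignments
value 1/4: 19 assignments
value 0: 9 assignments
So 25 of the 125 assignments meet the threshold.

25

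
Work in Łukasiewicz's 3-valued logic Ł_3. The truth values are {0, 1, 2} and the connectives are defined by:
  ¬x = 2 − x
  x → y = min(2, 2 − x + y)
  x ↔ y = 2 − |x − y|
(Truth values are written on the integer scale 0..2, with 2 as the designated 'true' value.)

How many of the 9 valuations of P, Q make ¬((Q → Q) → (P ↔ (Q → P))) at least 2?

1

P = 0, Q = 0 ↦ 2  ≥
P = 0, Q = 1 ↦ 1  <
P = 0, Q = 2 ↦ 0  <
P = 1, Q = 0 ↦ 1  <
P = 1, Q = 1 ↦ 1  <
P = 1, Q = 2 ↦ 0  <
P = 2, Q = 0 ↦ 0  <
P = 2, Q = 1 ↦ 0  <
P = 2, Q = 2 ↦ 0  <
So 1 of the 9 assignments meets the threshold.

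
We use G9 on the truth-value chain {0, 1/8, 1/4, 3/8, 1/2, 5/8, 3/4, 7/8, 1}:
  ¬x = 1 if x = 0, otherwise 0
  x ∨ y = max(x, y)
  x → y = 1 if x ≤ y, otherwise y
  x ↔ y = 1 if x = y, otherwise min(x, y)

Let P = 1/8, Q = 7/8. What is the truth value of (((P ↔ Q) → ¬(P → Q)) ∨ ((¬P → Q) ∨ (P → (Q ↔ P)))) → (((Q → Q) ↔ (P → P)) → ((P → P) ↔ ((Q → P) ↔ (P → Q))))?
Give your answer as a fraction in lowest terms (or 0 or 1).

P ↔ Q = 1/8 ↔ 7/8 = 1/8
P → Q = 1/8 → 7/8 = 1
¬(P → Q) = ¬1 = 0
(P ↔ Q) → ¬(P → Q) = 1/8 → 0 = 0
¬P = ¬1/8 = 0
¬P → Q = 0 → 7/8 = 1
Q ↔ P = 7/8 ↔ 1/8 = 1/8
P → (Q ↔ P) = 1/8 → 1/8 = 1
(¬P → Q) ∨ (P → (Q ↔ P)) = 1 ∨ 1 = 1
((P ↔ Q) → ¬(P → Q)) ∨ ((¬P → Q) ∨ (P → (Q ↔ P))) = 0 ∨ 1 = 1
Q → Q = 7/8 → 7/8 = 1
P → P = 1/8 → 1/8 = 1
(Q → Q) ↔ (P → P) = 1 ↔ 1 = 1
P → P = 1/8 → 1/8 = 1
Q → P = 7/8 → 1/8 = 1/8
P → Q = 1/8 → 7/8 = 1
(Q → P) ↔ (P → Q) = 1/8 ↔ 1 = 1/8
(P → P) ↔ ((Q → P) ↔ (P → Q)) = 1 ↔ 1/8 = 1/8
((Q → Q) ↔ (P → P)) → ((P → P) ↔ ((Q → P) ↔ (P → Q))) = 1 → 1/8 = 1/8
(((P ↔ Q) → ¬(P → Q)) ∨ ((¬P → Q) ∨ (P → (Q ↔ P)))) → (((Q → Q) ↔ (P → P)) → ((P → P) ↔ ((Q → P) ↔ (P → Q)))) = 1 → 1/8 = 1/8

1/8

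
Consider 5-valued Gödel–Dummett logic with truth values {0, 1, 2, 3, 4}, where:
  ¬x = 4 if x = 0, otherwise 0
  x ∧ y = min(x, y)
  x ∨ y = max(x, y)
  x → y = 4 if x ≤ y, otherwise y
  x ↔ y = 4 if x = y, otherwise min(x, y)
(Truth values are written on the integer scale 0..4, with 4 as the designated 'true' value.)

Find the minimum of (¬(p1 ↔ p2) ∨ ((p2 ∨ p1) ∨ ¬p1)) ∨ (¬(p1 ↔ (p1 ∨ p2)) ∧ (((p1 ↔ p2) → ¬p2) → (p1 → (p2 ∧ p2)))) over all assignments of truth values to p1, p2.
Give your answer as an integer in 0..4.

1

Take p1 = 1, p2 = 1:
p1 ↔ p2 = 1 ↔ 1 = 4
¬(p1 ↔ p2) = ¬4 = 0
p2 ∨ p1 = 1 ∨ 1 = 1
¬p1 = ¬1 = 0
(p2 ∨ p1) ∨ ¬p1 = 1 ∨ 0 = 1
¬(p1 ↔ p2) ∨ ((p2 ∨ p1) ∨ ¬p1) = 0 ∨ 1 = 1
p1 ∨ p2 = 1 ∨ 1 = 1
p1 ↔ (p1 ∨ p2) = 1 ↔ 1 = 4
¬(p1 ↔ (p1 ∨ p2)) = ¬4 = 0
p1 ↔ p2 = 1 ↔ 1 = 4
¬p2 = ¬1 = 0
(p1 ↔ p2) → ¬p2 = 4 → 0 = 0
p2 ∧ p2 = 1 ∧ 1 = 1
p1 → (p2 ∧ p2) = 1 → 1 = 4
((p1 ↔ p2) → ¬p2) → (p1 → (p2 ∧ p2)) = 0 → 4 = 4
¬(p1 ↔ (p1 ∨ p2)) ∧ (((p1 ↔ p2) → ¬p2) → (p1 → (p2 ∧ p2))) = 0 ∧ 4 = 0
(¬(p1 ↔ p2) ∨ ((p2 ∨ p1) ∨ ¬p1)) ∨ (¬(p1 ↔ (p1 ∨ p2)) ∧ (((p1 ↔ p2) → ¬p2) → (p1 → (p2 ∧ p2)))) = 1 ∨ 0 = 1
No assignment yields a value below 1, so this is the minimum.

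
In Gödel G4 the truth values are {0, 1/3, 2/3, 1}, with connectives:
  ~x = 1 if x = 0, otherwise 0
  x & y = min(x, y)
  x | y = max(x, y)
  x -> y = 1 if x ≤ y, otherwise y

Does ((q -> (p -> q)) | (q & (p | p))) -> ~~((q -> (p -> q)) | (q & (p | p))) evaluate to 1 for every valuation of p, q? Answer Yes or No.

Yes

p = 0, q = 0 ↦ 1
p = 0, q = 1/3 ↦ 1
p = 0, q = 2/3 ↦ 1
p = 0, q = 1 ↦ 1
p = 1/3, q = 0 ↦ 1
p = 1/3, q = 1/3 ↦ 1
p = 1/3, q = 2/3 ↦ 1
p = 1/3, q = 1 ↦ 1
p = 2/3, q = 0 ↦ 1
p = 2/3, q = 1/3 ↦ 1
p = 2/3, q = 2/3 ↦ 1
p = 2/3, q = 1 ↦ 1
p = 1, q = 0 ↦ 1
p = 1, q = 1/3 ↦ 1
p = 1, q = 2/3 ↦ 1
p = 1, q = 1 ↦ 1
Every assignment gives a value ≥ 1.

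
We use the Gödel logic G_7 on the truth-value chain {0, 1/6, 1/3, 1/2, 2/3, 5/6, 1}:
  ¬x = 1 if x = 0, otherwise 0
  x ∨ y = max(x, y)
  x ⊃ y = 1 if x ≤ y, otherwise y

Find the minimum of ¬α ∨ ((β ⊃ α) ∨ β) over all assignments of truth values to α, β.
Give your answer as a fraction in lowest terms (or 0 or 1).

1/3

Take α = 1/6, β = 1/3:
¬α = ¬1/6 = 0
β ⊃ α = 1/3 ⊃ 1/6 = 1/6
(β ⊃ α) ∨ β = 1/6 ∨ 1/3 = 1/3
¬α ∨ ((β ⊃ α) ∨ β) = 0 ∨ 1/3 = 1/3
No assignment yields a value below 1/3, so this is the minimum.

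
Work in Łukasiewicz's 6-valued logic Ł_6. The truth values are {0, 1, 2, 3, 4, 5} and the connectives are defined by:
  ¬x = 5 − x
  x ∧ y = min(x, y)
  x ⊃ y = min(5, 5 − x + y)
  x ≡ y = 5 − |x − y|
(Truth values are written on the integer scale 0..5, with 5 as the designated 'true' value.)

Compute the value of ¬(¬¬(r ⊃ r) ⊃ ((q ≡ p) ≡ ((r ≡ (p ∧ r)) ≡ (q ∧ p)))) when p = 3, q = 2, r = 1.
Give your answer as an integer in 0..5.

r ⊃ r = 1 ⊃ 1 = 5
¬(r ⊃ r) = ¬5 = 0
¬¬(r ⊃ r) = ¬0 = 5
q ≡ p = 2 ≡ 3 = 4
p ∧ r = 3 ∧ 1 = 1
r ≡ (p ∧ r) = 1 ≡ 1 = 5
q ∧ p = 2 ∧ 3 = 2
(r ≡ (p ∧ r)) ≡ (q ∧ p) = 5 ≡ 2 = 2
(q ≡ p) ≡ ((r ≡ (p ∧ r)) ≡ (q ∧ p)) = 4 ≡ 2 = 3
¬¬(r ⊃ r) ⊃ ((q ≡ p) ≡ ((r ≡ (p ∧ r)) ≡ (q ∧ p))) = 5 ⊃ 3 = 3
¬(¬¬(r ⊃ r) ⊃ ((q ≡ p) ≡ ((r ≡ (p ∧ r)) ≡ (q ∧ p)))) = ¬3 = 2

2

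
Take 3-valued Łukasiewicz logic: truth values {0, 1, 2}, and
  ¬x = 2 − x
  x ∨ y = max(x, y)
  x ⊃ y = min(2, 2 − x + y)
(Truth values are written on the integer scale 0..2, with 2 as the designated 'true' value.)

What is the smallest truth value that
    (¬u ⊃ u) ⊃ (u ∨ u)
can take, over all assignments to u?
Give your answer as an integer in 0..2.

Take u = 1:
¬u = ¬1 = 1
¬u ⊃ u = 1 ⊃ 1 = 2
u ∨ u = 1 ∨ 1 = 1
(¬u ⊃ u) ⊃ (u ∨ u) = 2 ⊃ 1 = 1
No assignment yields a value below 1, so this is the minimum.

1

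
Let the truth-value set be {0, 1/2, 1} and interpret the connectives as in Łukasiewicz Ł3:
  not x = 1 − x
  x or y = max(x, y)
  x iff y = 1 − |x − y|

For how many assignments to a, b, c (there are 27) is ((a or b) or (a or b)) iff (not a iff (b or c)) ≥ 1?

value 1: 10 assignments (counts)
value 1/2: 11 assignments
value 0: 6 assignments
So 10 of the 27 assignments meet the threshold.

10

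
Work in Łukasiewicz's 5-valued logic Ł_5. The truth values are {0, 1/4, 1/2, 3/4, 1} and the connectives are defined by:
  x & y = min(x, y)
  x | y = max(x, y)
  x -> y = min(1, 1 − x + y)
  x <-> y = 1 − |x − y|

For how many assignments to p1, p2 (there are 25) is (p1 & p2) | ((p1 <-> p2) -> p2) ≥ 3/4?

18

value 1: 13 assignments (counts)
value 3/4: 5 assignments (counts)
value 1/2: 4 assignments
value 1/4: 2 assignments
value 0: 1 assignment
So 18 of the 25 assignments meet the threshold.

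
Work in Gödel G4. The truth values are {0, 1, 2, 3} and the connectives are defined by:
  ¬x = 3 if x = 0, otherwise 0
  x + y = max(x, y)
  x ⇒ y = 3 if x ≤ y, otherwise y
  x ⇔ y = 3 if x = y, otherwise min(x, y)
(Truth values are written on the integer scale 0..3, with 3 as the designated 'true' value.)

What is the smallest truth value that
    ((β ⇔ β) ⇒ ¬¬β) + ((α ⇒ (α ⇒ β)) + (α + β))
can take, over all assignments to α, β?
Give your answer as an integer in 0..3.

1

Take α = 1, β = 0:
β ⇔ β = 0 ⇔ 0 = 3
¬β = ¬0 = 3
¬¬β = ¬3 = 0
(β ⇔ β) ⇒ ¬¬β = 3 ⇒ 0 = 0
α ⇒ β = 1 ⇒ 0 = 0
α ⇒ (α ⇒ β) = 1 ⇒ 0 = 0
α + β = 1 + 0 = 1
(α ⇒ (α ⇒ β)) + (α + β) = 0 + 1 = 1
((β ⇔ β) ⇒ ¬¬β) + ((α ⇒ (α ⇒ β)) + (α + β)) = 0 + 1 = 1
No assignment yields a value below 1, so this is the minimum.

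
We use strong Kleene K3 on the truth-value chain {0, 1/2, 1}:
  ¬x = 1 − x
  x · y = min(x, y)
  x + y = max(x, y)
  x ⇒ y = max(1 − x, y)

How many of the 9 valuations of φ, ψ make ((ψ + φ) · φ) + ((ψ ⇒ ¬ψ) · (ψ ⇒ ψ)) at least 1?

φ = 0, ψ = 0 ↦ 1  ≥
φ = 0, ψ = 1/2 ↦ 1/2  <
φ = 0, ψ = 1 ↦ 0  <
φ = 1/2, ψ = 0 ↦ 1  ≥
φ = 1/2, ψ = 1/2 ↦ 1/2  <
φ = 1/2, ψ = 1 ↦ 1/2  <
φ = 1, ψ = 0 ↦ 1  ≥
φ = 1, ψ = 1/2 ↦ 1  ≥
φ = 1, ψ = 1 ↦ 1  ≥
So 5 of the 9 assignments meet the threshold.

5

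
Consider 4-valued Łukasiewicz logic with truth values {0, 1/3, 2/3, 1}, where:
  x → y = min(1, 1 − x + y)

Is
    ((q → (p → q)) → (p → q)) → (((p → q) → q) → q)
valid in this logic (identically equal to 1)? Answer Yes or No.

p = 0, q = 0 ↦ 1
p = 0, q = 1/3 ↦ 1
p = 0, q = 2/3 ↦ 1
p = 0, q = 1 ↦ 1
p = 1/3, q = 0 ↦ 1
p = 1/3, q = 1/3 ↦ 1
p = 1/3, q = 2/3 ↦ 1
p = 1/3, q = 1 ↦ 1
p = 2/3, q = 0 ↦ 1
p = 2/3, q = 1/3 ↦ 1
p = 2/3, q = 2/3 ↦ 1
p = 2/3, q = 1 ↦ 1
p = 1, q = 0 ↦ 1
p = 1, q = 1/3 ↦ 1
p = 1, q = 2/3 ↦ 1
p = 1, q = 1 ↦ 1
Every assignment gives a value ≥ 1.

Yes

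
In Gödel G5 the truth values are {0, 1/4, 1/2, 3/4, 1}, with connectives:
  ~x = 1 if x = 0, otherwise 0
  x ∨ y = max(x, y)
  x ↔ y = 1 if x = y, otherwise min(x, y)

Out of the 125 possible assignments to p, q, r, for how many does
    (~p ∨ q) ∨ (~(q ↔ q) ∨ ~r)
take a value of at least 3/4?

77

value 1: 61 assignments (counts)
value 3/4: 16 assignments (counts)
value 1/2: 16 assignments
value 1/4: 16 assignments
value 0: 16 assignments
So 77 of the 125 assignments meet the threshold.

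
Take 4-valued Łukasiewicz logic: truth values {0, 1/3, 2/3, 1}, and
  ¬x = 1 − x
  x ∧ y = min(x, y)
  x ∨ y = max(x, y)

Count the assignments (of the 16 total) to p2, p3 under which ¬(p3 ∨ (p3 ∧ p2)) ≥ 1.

4

p2 = 0, p3 = 0 ↦ 1  ≥
p2 = 0, p3 = 1/3 ↦ 2/3  <
p2 = 0, p3 = 2/3 ↦ 1/3  <
p2 = 0, p3 = 1 ↦ 0  <
p2 = 1/3, p3 = 0 ↦ 1  ≥
p2 = 1/3, p3 = 1/3 ↦ 2/3  <
p2 = 1/3, p3 = 2/3 ↦ 1/3  <
p2 = 1/3, p3 = 1 ↦ 0  <
p2 = 2/3, p3 = 0 ↦ 1  ≥
p2 = 2/3, p3 = 1/3 ↦ 2/3  <
p2 = 2/3, p3 = 2/3 ↦ 1/3  <
p2 = 2/3, p3 = 1 ↦ 0  <
p2 = 1, p3 = 0 ↦ 1  ≥
p2 = 1, p3 = 1/3 ↦ 2/3  <
p2 = 1, p3 = 2/3 ↦ 1/3  <
p2 = 1, p3 = 1 ↦ 0  <
So 4 of the 16 assignments meet the threshold.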